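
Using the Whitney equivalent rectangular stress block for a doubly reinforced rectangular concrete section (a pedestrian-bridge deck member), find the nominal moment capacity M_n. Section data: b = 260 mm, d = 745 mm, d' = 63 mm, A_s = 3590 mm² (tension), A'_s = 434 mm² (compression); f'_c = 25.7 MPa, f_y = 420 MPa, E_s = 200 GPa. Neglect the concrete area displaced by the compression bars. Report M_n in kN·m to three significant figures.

Assume both tension and compression steel yield.
Net tension couple steel: A_s − A'_s = 3156 mm².
a = (A_s − A'_s) f_y / (0.85 f'_c b) = 1325520/(0.85 × 25.7 × 260) = 233.38 mm.
c = a/β₁ = 233.38/0.85 = 274.56 mm; ε'_s = 0.003(c − d')/c = 0.0023 ≥ f_y/E_s = 0.0021, so compression steel does yield.
M_n = (A_s − A'_s) f_y (d − a/2) + A'_s f_y (d − d') = [1325520 × (745 − 116.69) + 182280 × (745 − 63)] × 10⁻⁶ = 832.84 + 124.31 = 957.15 kN·m.

M_n ≈ 957 kN·m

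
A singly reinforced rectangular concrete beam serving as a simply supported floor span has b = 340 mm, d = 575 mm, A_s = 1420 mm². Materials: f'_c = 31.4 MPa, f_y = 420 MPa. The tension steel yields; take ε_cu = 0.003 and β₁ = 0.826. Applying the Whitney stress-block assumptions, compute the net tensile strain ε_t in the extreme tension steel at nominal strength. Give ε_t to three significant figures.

a = A_s f_y/(0.85 f'_c b) = 65.72 mm.
β₁ = 0.826, so c = a/β₁ = 65.72/0.826 = 79.56 mm.
From the linear strain diagram with ε_cu = 0.003: ε_t = 0.003 (d − c)/c = 0.003 × (575 − 79.56)/79.56 = 0.0187.
Since ε_t ≥ 0.005, the section is tension-controlled.

ε_t ≈ 0.0187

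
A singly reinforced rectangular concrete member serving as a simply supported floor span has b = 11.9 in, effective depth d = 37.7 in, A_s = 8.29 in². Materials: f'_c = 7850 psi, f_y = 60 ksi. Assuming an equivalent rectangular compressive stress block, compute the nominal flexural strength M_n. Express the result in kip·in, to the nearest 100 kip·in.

M_n ≈ 17200 kip·in

T = A_s f_y = 8.29 × 60 = 497.4 kips.
a = T/(0.85 f'_c b) = 497.4/(0.85 × 7.85 × 11.9) = 6.264 in.
M_n = T(d − a/2) = 497.4 × (37.7 − 3.132) = 17194.1 kip·in.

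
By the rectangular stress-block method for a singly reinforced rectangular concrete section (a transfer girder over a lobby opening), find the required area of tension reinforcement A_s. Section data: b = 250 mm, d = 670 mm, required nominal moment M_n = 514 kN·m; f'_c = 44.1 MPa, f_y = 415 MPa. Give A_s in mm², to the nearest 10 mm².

A_s ≈ 1980 mm²

With M_n = 0.85 f'_c a b (d − a/2), solve the quadratic for a:
a = d − √(d² − 2M_n/(0.85 f'_c b)) = 670 − √(670² − 2 × 514×10⁶/(0.85 × 44.1 × 250)) = 87.59 mm.
A_s = 0.85 f'_c a b / f_y = 0.85 × 44.1 × 87.59 × 250 / 415 = 1977.9 mm².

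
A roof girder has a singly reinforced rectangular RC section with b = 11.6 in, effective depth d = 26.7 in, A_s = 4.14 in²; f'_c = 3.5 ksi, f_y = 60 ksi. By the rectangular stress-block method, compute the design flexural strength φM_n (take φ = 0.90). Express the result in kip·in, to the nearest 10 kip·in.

φM_n ≈ 5160 kip·in

T = A_s f_y = 4.14 × 60 = 248.4 kips.
a = T/(0.85 f'_c b) = 248.4/(0.85 × 3.5 × 11.6) = 7.198 in.
M_n = T(d − a/2) = 248.4 × (26.7 − 3.599) = 5738.3 kip·in.
φM_n = 0.90 × 5738.3 = 5164.5 kip·in.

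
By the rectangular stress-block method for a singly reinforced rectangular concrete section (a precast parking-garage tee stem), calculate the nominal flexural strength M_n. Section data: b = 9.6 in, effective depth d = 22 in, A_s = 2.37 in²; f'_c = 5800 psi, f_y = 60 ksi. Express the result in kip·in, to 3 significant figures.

M_n ≈ 2910 kip·in

T = A_s f_y = 2.37 × 60 = 142.2 kips.
a = T/(0.85 f'_c b) = 142.2/(0.85 × 5.8 × 9.6) = 3.005 in.
M_n = T(d − a/2) = 142.2 × (22 − 1.5025) = 2914.7 kip·in.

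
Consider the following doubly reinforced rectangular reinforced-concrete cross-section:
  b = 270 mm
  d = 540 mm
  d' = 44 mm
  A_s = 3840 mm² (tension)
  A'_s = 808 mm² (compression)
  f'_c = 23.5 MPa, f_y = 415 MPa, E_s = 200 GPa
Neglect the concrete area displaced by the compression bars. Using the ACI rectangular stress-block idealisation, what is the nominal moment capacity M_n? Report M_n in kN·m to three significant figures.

Assume both tension and compression steel yield.
Net tension couple steel: A_s − A'_s = 3032 mm².
a = (A_s − A'_s) f_y / (0.85 f'_c b) = 1258280/(0.85 × 23.5 × 270) = 233.31 mm.
c = a/β₁ = 233.31/0.85 = 274.48 mm; ε'_s = 0.003(c − d')/c = 0.0025 ≥ f_y/E_s = 0.0021, so compression steel does yield.
M_n = (A_s − A'_s) f_y (d − a/2) + A'_s f_y (d − d') = [1258280 × (540 − 116.655) + 335320 × (540 − 44)] × 10⁻⁶ = 532.69 + 166.32 = 699.01 kN·m.

M_n ≈ 699 kN·m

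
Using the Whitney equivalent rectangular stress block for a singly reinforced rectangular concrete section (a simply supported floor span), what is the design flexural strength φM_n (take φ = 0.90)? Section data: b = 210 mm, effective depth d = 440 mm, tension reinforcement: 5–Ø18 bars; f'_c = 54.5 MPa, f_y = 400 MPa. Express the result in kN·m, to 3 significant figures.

A_s = 5 × 254 = 1270 mm².
T = A_s f_y = 1270 × 400 = 508000 N = 508 kN.
From C = T: a = T/(0.85 f'_c b) = 508000/(0.85 × 54.5 × 210) = 52.22 mm.
M_n = T(d − a/2) = 508 kN × (440 − 26.11) mm = 210.26 kN·m.
φM_n = 0.90 × 210.26 = 189.23 kN·m.

φM_n ≈ 189 kN·m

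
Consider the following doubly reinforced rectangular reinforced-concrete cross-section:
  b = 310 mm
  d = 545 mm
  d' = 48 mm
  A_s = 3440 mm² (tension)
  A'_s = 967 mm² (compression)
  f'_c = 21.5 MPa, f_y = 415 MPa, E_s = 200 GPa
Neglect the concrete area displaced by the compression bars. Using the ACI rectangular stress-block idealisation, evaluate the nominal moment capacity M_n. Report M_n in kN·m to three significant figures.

M_n ≈ 666 kN·m

Assume both tension and compression steel yield.
Net tension couple steel: A_s − A'_s = 2473 mm².
a = (A_s − A'_s) f_y / (0.85 f'_c b) = 1026295/(0.85 × 21.5 × 310) = 181.16 mm.
c = a/β₁ = 181.16/0.85 = 213.13 mm; ε'_s = 0.003(c − d')/c = 0.0023 ≥ f_y/E_s = 0.0021, so compression steel does yield.
M_n = (A_s − A'_s) f_y (d − a/2) + A'_s f_y (d − d') = [1026295 × (545 − 90.58) + 401305 × (545 − 48)] × 10⁻⁶ = 466.37 + 199.45 = 665.82 kN·m.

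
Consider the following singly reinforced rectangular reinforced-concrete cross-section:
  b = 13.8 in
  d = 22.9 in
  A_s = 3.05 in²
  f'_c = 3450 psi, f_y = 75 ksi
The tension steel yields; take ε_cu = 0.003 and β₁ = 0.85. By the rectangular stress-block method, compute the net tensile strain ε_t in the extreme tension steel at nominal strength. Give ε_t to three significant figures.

ε_t ≈ 0.00733

a = A_s f_y/(0.85 f'_c b) = 5.653 in.
β₁ = 0.85, so c = a/β₁ = 5.653/0.85 = 6.651 in.
From the linear strain diagram with ε_cu = 0.003: ε_t = 0.003 (d − c)/c = 0.003 × (22.9 − 6.651)/6.651 = 0.00733.
Since ε_t ≥ 0.005, the section is tension-controlled.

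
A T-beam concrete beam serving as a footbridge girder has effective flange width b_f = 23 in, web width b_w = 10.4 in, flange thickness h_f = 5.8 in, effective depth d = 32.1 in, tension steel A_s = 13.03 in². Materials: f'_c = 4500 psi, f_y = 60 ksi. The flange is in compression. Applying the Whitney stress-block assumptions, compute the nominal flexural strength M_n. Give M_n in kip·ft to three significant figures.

M_n ≈ 1760 kip·ft

Tension: T = A_s f_y = 13.03 × 60 = 781.8 kips.
Try a within the flange: a = T/(0.85 f'_c b_f) = 781.8/(0.85 × 4.5 × 23) = 8.887 in.
a = 8.887 > h_f = 5.8 in: the block extends into the web. Split into flange-overhang and web parts.
C_f = 0.85 f'_c (b_f − b_w) h_f = 0.85 × 4.5 × (23 − 10.4) × 5.8 = 279.5 kips.
Remaining web compression depth: a_w = (T − C_f)/(0.85 f'_c b_w) = (781.8 − 279.5)/(0.85 × 4.5 × 10.4) = 12.627 in.
M_n = C_f(d − h_f/2) + (T − C_f)(d − a_w/2) = 279.5 × (32.1 − 2.9) + 502.3 × (32.1 − 6.3135) = 8161.4 + 12952.6 = 21114.0 kip·in.
M_n = 21114.0/12 = 1759.50 kip·ft.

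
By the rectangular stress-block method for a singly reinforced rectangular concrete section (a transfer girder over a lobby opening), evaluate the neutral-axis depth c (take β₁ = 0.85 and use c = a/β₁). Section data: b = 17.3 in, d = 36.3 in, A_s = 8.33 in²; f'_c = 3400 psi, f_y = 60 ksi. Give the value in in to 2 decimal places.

T = A_s f_y = 8.33 × 60 = 499.8 kips.
a = T/(0.85 f'_c b) = 499.8/(0.85 × 3.4 × 17.3) = 9.9966 in.
With β₁ = 0.85, c = a/β₁ = 9.9966/0.85 = 11.76 in.

c ≈ 11.76 in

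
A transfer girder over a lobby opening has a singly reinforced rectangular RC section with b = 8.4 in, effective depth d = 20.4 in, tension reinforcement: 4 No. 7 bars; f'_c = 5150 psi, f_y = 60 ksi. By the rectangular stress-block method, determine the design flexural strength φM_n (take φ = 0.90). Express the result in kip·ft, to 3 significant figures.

φM_n ≈ 199 kip·ft

A_s = 4 × 0.6 = 2.4 in².
T = A_s f_y = 2.4 × 60 = 144 kips.
a = T/(0.85 f'_c b) = 144/(0.85 × 5.15 × 8.4) = 3.916 in.
M_n = T(d − a/2) = 144 × (20.4 − 1.958) = 2655.6 kip·in = 2655.6/12 = 221.30 kip·ft.
φM_n = 0.90 × 221.30 = 199.17 kip·ft.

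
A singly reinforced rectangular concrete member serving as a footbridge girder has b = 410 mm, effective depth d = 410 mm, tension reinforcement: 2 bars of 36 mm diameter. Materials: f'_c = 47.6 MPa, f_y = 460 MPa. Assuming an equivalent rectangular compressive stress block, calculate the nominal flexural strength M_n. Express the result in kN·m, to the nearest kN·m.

M_n ≈ 358 kN·m

A_s = 2 × 1018 = 2036 mm².
T = A_s f_y = 2036 × 460 = 936560 N = 936.56 kN.
From C = T: a = T/(0.85 f'_c b) = 936560/(0.85 × 47.6 × 410) = 56.46 mm.
M_n = T(d − a/2) = 936.56 kN × (410 − 28.23) mm = 357.55 kN·m.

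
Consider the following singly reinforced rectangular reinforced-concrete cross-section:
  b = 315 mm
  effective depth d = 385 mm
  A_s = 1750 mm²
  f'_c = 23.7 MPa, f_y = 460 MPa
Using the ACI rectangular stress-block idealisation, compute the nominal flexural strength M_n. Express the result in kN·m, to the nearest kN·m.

M_n ≈ 259 kN·m

T = A_s f_y = 1750 × 460 = 805000 N = 805 kN.
From C = T: a = T/(0.85 f'_c b) = 805000/(0.85 × 23.7 × 315) = 126.86 mm.
M_n = T(d − a/2) = 805 kN × (385 − 63.43) mm = 258.86 kN·m.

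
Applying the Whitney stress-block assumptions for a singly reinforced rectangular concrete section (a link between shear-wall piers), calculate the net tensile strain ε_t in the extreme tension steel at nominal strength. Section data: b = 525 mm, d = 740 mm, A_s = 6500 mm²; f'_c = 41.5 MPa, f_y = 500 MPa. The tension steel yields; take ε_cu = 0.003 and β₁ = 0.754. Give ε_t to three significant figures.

a = A_s f_y/(0.85 f'_c b) = 175.49 mm.
β₁ = 0.754, so c = a/β₁ = 175.49/0.754 = 232.75 mm.
From the linear strain diagram with ε_cu = 0.003: ε_t = 0.003 (d − c)/c = 0.003 × (740 − 232.75)/232.75 = 0.00654.
Since ε_t ≥ 0.005, the section is tension-controlled.

ε_t ≈ 0.00654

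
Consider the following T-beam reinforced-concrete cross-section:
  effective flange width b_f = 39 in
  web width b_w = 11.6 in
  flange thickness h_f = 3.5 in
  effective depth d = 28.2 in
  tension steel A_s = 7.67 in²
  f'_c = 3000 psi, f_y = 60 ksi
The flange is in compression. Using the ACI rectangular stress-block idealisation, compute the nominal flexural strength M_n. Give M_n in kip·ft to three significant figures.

Tension: T = A_s f_y = 7.67 × 60 = 460.2 kips.
Try a within the flange: a = T/(0.85 f'_c b_f) = 460.2/(0.85 × 3 × 39) = 4.627 in.
a = 4.627 > h_f = 3.5 in: the block extends into the web. Split into flange-overhang and web parts.
C_f = 0.85 f'_c (b_f − b_w) h_f = 0.85 × 3 × (39 − 11.6) × 3.5 = 244.5 kips.
Remaining web compression depth: a_w = (T − C_f)/(0.85 f'_c b_w) = (460.2 − 244.5)/(0.85 × 3 × 11.6) = 7.292 in.
M_n = C_f(d − h_f/2) + (T − C_f)(d − a_w/2) = 244.5 × (28.2 − 1.75) + 215.7 × (28.2 − 3.646) = 6467.0 + 5296.3 = 11763.3 kip·in.
M_n = 11763.3/12 = 980.28 kip·ft.

M_n ≈ 980 kip·ft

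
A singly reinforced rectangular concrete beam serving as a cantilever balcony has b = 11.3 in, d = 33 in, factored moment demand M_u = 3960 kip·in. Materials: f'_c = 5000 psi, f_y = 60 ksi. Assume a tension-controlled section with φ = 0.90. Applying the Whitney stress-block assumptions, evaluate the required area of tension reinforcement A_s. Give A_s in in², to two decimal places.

A_s ≈ 2.32 in²

M_n = M_u/φ = 3960/0.90 = 4400 kip·in.
From M_n = 0.85 f'_c a b (d − a/2):
a = d − √(d² − 2M_n/(0.85 f'_c b)) = 33 − √(33² − 2 × 4400/(0.85 × 5 × 11.3)) = 2.904 in.
A_s = 0.85 f'_c a b / f_y = 0.85 × 5 × 2.904 × 11.3 / 60 = 2.324 in².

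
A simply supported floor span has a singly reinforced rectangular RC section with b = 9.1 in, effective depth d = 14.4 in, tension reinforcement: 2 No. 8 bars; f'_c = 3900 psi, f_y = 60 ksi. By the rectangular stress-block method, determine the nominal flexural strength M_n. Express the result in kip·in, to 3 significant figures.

M_n ≈ 1220 kip·in

A_s = 2 × 0.79 = 1.58 in².
T = A_s f_y = 1.58 × 60 = 94.8 kips.
a = T/(0.85 f'_c b) = 94.8/(0.85 × 3.9 × 9.1) = 3.143 in.
M_n = T(d − a/2) = 94.8 × (14.4 − 1.5715) = 1216.1 kip·in.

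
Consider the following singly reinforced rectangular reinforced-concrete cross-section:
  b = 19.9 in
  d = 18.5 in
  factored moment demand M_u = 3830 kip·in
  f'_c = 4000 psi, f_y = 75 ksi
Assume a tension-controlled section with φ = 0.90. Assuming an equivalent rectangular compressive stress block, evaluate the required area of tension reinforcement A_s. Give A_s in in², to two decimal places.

A_s ≈ 3.42 in²

M_n = M_u/φ = 3830/0.90 = 4255.56 kip·in.
From M_n = 0.85 f'_c a b (d − a/2):
a = d − √(d² − 2M_n/(0.85 f'_c b)) = 18.5 − √(18.5² − 2 × 4255.56/(0.85 × 4 × 19.9)) = 3.788 in.
A_s = 0.85 f'_c a b / f_y = 0.85 × 4 × 3.788 × 19.9 / 75 = 3.417 in².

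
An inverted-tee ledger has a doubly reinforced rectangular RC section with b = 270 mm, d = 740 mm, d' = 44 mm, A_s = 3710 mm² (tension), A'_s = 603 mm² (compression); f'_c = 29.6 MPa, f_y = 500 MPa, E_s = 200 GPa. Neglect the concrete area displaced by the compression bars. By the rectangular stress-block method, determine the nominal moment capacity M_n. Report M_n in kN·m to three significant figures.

Assume both tension and compression steel yield.
Net tension couple steel: A_s − A'_s = 3107 mm².
a = (A_s − A'_s) f_y / (0.85 f'_c b) = 1553500/(0.85 × 29.6 × 270) = 228.68 mm.
c = a/β₁ = 228.68/0.839 = 272.56 mm; ε'_s = 0.003(c − d')/c = 0.0025 ≥ f_y/E_s = 0.0025, so compression steel does yield.
M_n = (A_s − A'_s) f_y (d − a/2) + A'_s f_y (d − d') = [1553500 × (740 − 114.34) + 301500 × (740 − 44)] × 10⁻⁶ = 971.96 + 209.84 = 1181.80 kN·m.

M_n ≈ 1180 kN·m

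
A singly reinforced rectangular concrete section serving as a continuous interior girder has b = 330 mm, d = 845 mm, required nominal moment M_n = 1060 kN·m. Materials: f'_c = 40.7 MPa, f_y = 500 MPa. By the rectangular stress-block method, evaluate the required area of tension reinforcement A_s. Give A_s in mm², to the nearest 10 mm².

With M_n = 0.85 f'_c a b (d − a/2), solve the quadratic for a:
a = d − √(d² − 2M_n/(0.85 f'_c b)) = 845 − √(845² − 2 × 1060×10⁶/(0.85 × 40.7 × 330)) = 118.14 mm.
A_s = 0.85 f'_c a b / f_y = 0.85 × 40.7 × 118.14 × 330 / 500 = 2697.5 mm².

A_s ≈ 2700 mm²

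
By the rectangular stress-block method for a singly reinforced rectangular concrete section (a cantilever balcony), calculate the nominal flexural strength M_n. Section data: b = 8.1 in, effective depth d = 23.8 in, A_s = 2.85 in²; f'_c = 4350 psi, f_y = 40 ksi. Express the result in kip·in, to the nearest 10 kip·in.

T = A_s f_y = 2.85 × 40 = 114 kips.
a = T/(0.85 f'_c b) = 114/(0.85 × 4.35 × 8.1) = 3.806 in.
M_n = T(d − a/2) = 114 × (23.8 − 1.903) = 2496.3 kip·in.

M_n ≈ 2500 kip·in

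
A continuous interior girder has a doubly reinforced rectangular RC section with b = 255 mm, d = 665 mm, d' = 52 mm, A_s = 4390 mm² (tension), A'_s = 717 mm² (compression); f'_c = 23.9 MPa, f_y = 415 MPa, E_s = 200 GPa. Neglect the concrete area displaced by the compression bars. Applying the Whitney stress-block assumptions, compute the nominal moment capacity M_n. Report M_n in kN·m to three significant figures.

M_n ≈ 972 kN·m

Assume both tension and compression steel yield.
Net tension couple steel: A_s − A'_s = 3673 mm².
a = (A_s − A'_s) f_y / (0.85 f'_c b) = 1524295/(0.85 × 23.9 × 255) = 294.25 mm.
c = a/β₁ = 294.25/0.85 = 346.18 mm; ε'_s = 0.003(c − d')/c = 0.0025 ≥ f_y/E_s = 0.0021, so compression steel does yield.
M_n = (A_s − A'_s) f_y (d − a/2) + A'_s f_y (d − d') = [1524295 × (665 − 147.125) + 297555 × (665 − 52)] × 10⁻⁶ = 789.39 + 182.40 = 971.79 kN·m.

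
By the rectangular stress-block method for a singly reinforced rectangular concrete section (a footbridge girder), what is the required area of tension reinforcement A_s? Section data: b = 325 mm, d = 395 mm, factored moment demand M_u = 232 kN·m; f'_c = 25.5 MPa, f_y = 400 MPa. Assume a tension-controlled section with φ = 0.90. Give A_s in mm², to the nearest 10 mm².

M_n = M_u/φ = 232/0.90 = 257.778 kN·m.
With M_n = 0.85 f'_c a b (d − a/2), solve the quadratic for a:
a = d − √(d² − 2M_n/(0.85 f'_c b)) = 395 − √(395² − 2 × 257.778×10⁶/(0.85 × 25.5 × 325)) = 107.18 mm.
A_s = 0.85 f'_c a b / f_y = 0.85 × 25.5 × 107.18 × 325 / 400 = 1887.5 mm².

A_s ≈ 1890 mm²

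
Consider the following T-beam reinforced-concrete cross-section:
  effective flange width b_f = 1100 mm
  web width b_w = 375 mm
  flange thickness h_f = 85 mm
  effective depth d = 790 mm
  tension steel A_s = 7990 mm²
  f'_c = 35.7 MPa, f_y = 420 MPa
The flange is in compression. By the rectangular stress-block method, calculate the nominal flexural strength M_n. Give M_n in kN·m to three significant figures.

Tension: T = A_s f_y = 7990 × 420 = 3355800 N.
Try a within the flange: a = T/(0.85 f'_c b_f) = 3355800/(0.85 × 35.7 × 1100) = 100.53 mm.
a = 100.53 > h_f = 85 mm: the block extends into the web. Split into flange-overhang and web parts.
C_f = 0.85 f'_c (b_f − b_w) h_f = 0.85 × 35.7 × (1100 − 375) × 85 = 1870011 N.
Remaining web compression depth: a_w = (T − C_f)/(0.85 f'_c b_w) = (3355800 − 1870011)/(0.85 × 35.7 × 375) = 130.57 mm.
M_n = C_f(d − h_f/2) + (T − C_f)(d − a_w/2) = 1870011 × (790 − 42.5) + 1485789 × (790 − 65.285) = 1397.83 + 1076.77 = 2474.60 × 10⁶ N·mm.
M_n = 2474.60 kN·m.

M_n ≈ 2470 kN·m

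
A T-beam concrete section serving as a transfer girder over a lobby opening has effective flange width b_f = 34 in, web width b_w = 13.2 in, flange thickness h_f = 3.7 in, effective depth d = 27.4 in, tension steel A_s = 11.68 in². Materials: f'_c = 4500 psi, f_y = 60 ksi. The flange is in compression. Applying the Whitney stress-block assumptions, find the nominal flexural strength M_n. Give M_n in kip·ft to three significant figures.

M_n ≈ 1420 kip·ft

Tension: T = A_s f_y = 11.68 × 60 = 700.8 kips.
Try a within the flange: a = T/(0.85 f'_c b_f) = 700.8/(0.85 × 4.5 × 34) = 5.389 in.
a = 5.389 > h_f = 3.7 in: the block extends into the web. Split into flange-overhang and web parts.
C_f = 0.85 f'_c (b_f − b_w) h_f = 0.85 × 4.5 × (34 − 13.2) × 3.7 = 294.4 kips.
Remaining web compression depth: a_w = (T − C_f)/(0.85 f'_c b_w) = (700.8 − 294.4)/(0.85 × 4.5 × 13.2) = 8.049 in.
M_n = C_f(d − h_f/2) + (T − C_f)(d − a_w/2) = 294.4 × (27.4 − 1.85) + 406.4 × (27.4 − 4.0245) = 7521.9 + 9499.8 = 17021.7 kip·in.
M_n = 17021.7/12 = 1418.48 kip·ft.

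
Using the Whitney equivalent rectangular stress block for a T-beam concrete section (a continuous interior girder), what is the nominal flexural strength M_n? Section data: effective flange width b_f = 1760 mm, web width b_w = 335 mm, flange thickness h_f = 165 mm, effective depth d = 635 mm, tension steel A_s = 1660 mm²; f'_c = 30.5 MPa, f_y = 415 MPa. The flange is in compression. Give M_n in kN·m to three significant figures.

Tension: T = A_s f_y = 1660 × 415 = 688900 N.
Try a within the flange: a = T/(0.85 f'_c b_f) = 688900/(0.85 × 30.5 × 1760) = 15.10 mm.
Since a = 15.10 ≤ h_f = 165 mm, the stress block lies entirely in the flange; analyse as a rectangular beam of width b_f.
M_n = T(d − a/2) = 688900 × (635 − 7.55) = 432.25 × 10⁶ N·mm.
M_n = 432.25 kN·m.

M_n ≈ 432 kN·m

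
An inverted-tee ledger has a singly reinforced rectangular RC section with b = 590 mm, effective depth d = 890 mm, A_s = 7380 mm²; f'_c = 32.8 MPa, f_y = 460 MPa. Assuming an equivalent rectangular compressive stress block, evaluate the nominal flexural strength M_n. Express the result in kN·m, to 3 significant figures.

M_n ≈ 2670 kN·m

T = A_s f_y = 7380 × 460 = 3394800 N = 3394.8 kN.
From C = T: a = T/(0.85 f'_c b) = 3394800/(0.85 × 32.8 × 590) = 206.38 mm.
M_n = T(d − a/2) = 3394.8 kN × (890 − 103.19) mm = 2671.06 kN·m.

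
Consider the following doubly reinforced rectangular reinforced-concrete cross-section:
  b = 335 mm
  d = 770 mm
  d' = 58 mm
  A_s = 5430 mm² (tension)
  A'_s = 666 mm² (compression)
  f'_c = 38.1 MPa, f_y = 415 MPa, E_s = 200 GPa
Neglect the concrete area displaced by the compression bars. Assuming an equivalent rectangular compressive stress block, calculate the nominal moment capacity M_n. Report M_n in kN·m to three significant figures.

M_n ≈ 1540 kN·m

Assume both tension and compression steel yield.
Net tension couple steel: A_s − A'_s = 4764 mm².
a = (A_s − A'_s) f_y / (0.85 f'_c b) = 1977060/(0.85 × 38.1 × 335) = 182.23 mm.
c = a/β₁ = 182.23/0.778 = 234.23 mm; ε'_s = 0.003(c − d')/c = 0.0023 ≥ f_y/E_s = 0.0021, so compression steel does yield.
M_n = (A_s − A'_s) f_y (d − a/2) + A'_s f_y (d − d') = [1977060 × (770 − 91.115) + 276390 × (770 − 58)] × 10⁻⁶ = 1342.20 + 196.79 = 1538.99 kN·m.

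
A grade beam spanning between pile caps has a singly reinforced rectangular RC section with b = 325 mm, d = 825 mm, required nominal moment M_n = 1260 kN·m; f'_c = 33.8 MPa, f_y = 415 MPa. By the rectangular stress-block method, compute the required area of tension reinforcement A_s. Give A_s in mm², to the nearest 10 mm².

A_s ≈ 4140 mm²

With M_n = 0.85 f'_c a b (d − a/2), solve the quadratic for a:
a = d − √(d² − 2M_n/(0.85 f'_c b)) = 825 − √(825² − 2 × 1260×10⁶/(0.85 × 33.8 × 325)) = 184.11 mm.
A_s = 0.85 f'_c a b / f_y = 0.85 × 33.8 × 184.11 × 325 / 415 = 4142.4 mm².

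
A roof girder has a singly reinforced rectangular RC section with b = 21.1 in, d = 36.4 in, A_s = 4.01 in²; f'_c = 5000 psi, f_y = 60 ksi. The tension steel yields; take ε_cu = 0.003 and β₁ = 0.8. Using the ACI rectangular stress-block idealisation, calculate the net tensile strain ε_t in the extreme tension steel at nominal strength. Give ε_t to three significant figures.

a = A_s f_y/(0.85 f'_c b) = 2.683 in.
β₁ = 0.8, so c = a/β₁ = 2.683/0.8 = 3.354 in.
From the linear strain diagram with ε_cu = 0.003: ε_t = 0.003 (d − c)/c = 0.003 × (36.4 − 3.354)/3.354 = 0.0296.
Since ε_t ≥ 0.005, the section is tension-controlled.

ε_t ≈ 0.0296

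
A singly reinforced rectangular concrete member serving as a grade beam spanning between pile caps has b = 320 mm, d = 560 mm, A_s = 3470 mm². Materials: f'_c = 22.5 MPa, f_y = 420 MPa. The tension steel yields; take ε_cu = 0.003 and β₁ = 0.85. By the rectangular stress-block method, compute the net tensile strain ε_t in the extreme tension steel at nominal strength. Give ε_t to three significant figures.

ε_t ≈ 0.00300

a = A_s f_y/(0.85 f'_c b) = 238.14 mm.
β₁ = 0.85, so c = a/β₁ = 238.14/0.85 = 280.16 mm.
From the linear strain diagram with ε_cu = 0.003: ε_t = 0.003 (d − c)/c = 0.003 × (560 − 280.16)/280.16 = 0.00300.
ε_t < 0.004 — the section is over-reinforced for flexure under ACI limits.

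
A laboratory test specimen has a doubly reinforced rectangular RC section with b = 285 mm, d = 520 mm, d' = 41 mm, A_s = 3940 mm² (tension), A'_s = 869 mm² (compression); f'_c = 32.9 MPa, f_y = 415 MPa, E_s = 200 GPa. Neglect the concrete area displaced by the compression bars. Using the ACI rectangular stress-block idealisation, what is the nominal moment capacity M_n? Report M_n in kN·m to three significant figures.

M_n ≈ 734 kN·m

Assume both tension and compression steel yield.
Net tension couple steel: A_s − A'_s = 3071 mm².
a = (A_s − A'_s) f_y / (0.85 f'_c b) = 1274465/(0.85 × 32.9 × 285) = 159.91 mm.
c = a/β₁ = 159.91/0.815 = 196.21 mm; ε'_s = 0.003(c − d')/c = 0.0024 ≥ f_y/E_s = 0.0021, so compression steel does yield.
M_n = (A_s − A'_s) f_y (d − a/2) + A'_s f_y (d − d') = [1274465 × (520 − 79.955) + 360635 × (520 − 41)] × 10⁻⁶ = 560.82 + 172.74 = 733.56 kN·m.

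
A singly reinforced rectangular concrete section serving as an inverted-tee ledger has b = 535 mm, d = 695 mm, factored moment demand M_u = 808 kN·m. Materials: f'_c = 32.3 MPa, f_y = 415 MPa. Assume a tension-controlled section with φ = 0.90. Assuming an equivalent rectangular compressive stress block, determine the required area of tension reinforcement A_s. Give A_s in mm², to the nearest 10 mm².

M_n = M_u/φ = 808/0.90 = 897.778 kN·m.
With M_n = 0.85 f'_c a b (d − a/2), solve the quadratic for a:
a = d − √(d² − 2M_n/(0.85 f'_c b)) = 695 − √(695² − 2 × 897.778×10⁶/(0.85 × 32.3 × 535)) = 94.35 mm.
A_s = 0.85 f'_c a b / f_y = 0.85 × 32.3 × 94.35 × 535 / 415 = 3339.4 mm².

A_s ≈ 3340 mm²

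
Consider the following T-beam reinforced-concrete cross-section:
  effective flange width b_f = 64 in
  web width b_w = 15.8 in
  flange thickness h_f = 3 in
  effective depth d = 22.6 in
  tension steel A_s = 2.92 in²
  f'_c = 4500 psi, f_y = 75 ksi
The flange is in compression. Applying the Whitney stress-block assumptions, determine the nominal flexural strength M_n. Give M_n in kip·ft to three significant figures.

Tension: T = A_s f_y = 2.92 × 75 = 219 kips.
Try a within the flange: a = T/(0.85 f'_c b_f) = 219/(0.85 × 4.5 × 64) = 0.895 in.
Since a = 0.895 ≤ h_f = 3 in, the stress block lies entirely in the flange; analyse as a rectangular beam of width b_f.
M_n = T(d − a/2) = 219 × (22.6 − 0.4475) = 4851.4 kip·in.
M_n = 4851.4/12 = 404.28 kip·ft.

M_n ≈ 404 kip·ft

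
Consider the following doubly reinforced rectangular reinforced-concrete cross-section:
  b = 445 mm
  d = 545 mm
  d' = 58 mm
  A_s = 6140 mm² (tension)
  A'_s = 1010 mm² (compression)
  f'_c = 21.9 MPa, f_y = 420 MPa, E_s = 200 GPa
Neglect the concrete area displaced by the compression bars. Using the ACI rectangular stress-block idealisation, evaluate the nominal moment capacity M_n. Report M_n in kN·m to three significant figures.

Assume both tension and compression steel yield.
Net tension couple steel: A_s − A'_s = 5130 mm².
a = (A_s − A'_s) f_y / (0.85 f'_c b) = 2154600/(0.85 × 21.9 × 445) = 260.10 mm.
c = a/β₁ = 260.10/0.85 = 306.00 mm; ε'_s = 0.003(c − d')/c = 0.0024 ≥ f_y/E_s = 0.0021, so compression steel does yield.
M_n = (A_s − A'_s) f_y (d − a/2) + A'_s f_y (d − d') = [2154600 × (545 − 130.05) + 424200 × (545 − 58)] × 10⁻⁶ = 894.05 + 206.59 = 1100.64 kN·m.

M_n ≈ 1100 kN·m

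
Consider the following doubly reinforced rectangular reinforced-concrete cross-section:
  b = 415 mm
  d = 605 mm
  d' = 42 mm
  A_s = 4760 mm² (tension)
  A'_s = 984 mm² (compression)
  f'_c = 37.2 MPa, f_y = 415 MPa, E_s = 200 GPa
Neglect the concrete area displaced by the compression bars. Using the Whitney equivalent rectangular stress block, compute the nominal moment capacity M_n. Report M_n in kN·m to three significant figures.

Assume both tension and compression steel yield.
Net tension couple steel: A_s − A'_s = 3776 mm².
a = (A_s − A'_s) f_y / (0.85 f'_c b) = 1567040/(0.85 × 37.2 × 415) = 119.42 mm.
c = a/β₁ = 119.42/0.784 = 152.32 mm; ε'_s = 0.003(c − d')/c = 0.0022 ≥ f_y/E_s = 0.0021, so compression steel does yield.
M_n = (A_s − A'_s) f_y (d − a/2) + A'_s f_y (d − d') = [1567040 × (605 − 59.71) + 408360 × (605 − 42)] × 10⁻⁶ = 854.49 + 229.91 = 1084.40 kN·m.

M_n ≈ 1080 kN·m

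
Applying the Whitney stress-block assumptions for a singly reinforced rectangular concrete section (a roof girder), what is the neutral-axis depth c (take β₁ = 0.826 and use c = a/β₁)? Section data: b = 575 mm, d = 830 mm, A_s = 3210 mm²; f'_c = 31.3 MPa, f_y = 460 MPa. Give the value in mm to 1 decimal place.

T = A_s f_y = 3210 × 460 = 1476600 N = 1476.6 kN.
Setting C = 0.85 f'_c a b equal to T: a = 1476600/(0.85 × 31.3 × 575) = 96.523 mm.
With β₁ = 0.826, c = a/β₁ = 96.523/0.826 = 116.9 mm.

c ≈ 116.9 mm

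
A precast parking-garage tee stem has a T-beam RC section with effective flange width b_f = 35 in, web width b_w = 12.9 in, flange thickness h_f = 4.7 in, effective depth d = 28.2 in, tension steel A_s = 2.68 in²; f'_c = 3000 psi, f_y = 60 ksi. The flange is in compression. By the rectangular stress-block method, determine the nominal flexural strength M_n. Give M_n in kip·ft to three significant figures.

M_n ≈ 366 kip·ft

Tension: T = A_s f_y = 2.68 × 60 = 160.8 kips.
Try a within the flange: a = T/(0.85 f'_c b_f) = 160.8/(0.85 × 3 × 35) = 1.802 in.
Since a = 1.802 ≤ h_f = 4.7 in, the stress block lies entirely in the flange; analyse as a rectangular beam of width b_f.
M_n = T(d − a/2) = 160.8 × (28.2 − 0.901) = 4389.7 kip·in.
M_n = 4389.7/12 = 365.81 kip·ft.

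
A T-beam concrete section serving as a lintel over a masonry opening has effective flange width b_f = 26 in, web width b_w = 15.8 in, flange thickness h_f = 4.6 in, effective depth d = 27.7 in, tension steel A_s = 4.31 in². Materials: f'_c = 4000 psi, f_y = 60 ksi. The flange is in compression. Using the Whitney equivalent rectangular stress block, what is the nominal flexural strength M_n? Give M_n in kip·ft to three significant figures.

M_n ≈ 565 kip·ft

Tension: T = A_s f_y = 4.31 × 60 = 258.6 kips.
Try a within the flange: a = T/(0.85 f'_c b_f) = 258.6/(0.85 × 4 × 26) = 2.925 in.
Since a = 2.925 ≤ h_f = 4.6 in, the stress block lies entirely in the flange; analyse as a rectangular beam of width b_f.
M_n = T(d − a/2) = 258.6 × (27.7 − 1.4625) = 6785.0 kip·in.
M_n = 6785.0/12 = 565.42 kip·ft.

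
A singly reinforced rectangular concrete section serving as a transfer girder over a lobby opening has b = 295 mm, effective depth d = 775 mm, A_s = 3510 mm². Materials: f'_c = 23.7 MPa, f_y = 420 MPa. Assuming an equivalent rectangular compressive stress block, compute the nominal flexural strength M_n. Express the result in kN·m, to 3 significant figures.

M_n ≈ 960 kN·m

T = A_s f_y = 3510 × 420 = 1474200 N = 1474.2 kN.
From C = T: a = T/(0.85 f'_c b) = 1474200/(0.85 × 23.7 × 295) = 248.07 mm.
M_n = T(d − a/2) = 1474.2 kN × (775 − 124.035) mm = 959.65 kN·m.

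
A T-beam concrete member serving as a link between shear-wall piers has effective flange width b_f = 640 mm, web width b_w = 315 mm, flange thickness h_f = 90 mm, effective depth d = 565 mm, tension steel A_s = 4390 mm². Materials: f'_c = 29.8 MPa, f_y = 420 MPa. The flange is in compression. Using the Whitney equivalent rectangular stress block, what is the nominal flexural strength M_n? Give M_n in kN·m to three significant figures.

Tension: T = A_s f_y = 4390 × 420 = 1843800 N.
Try a within the flange: a = T/(0.85 f'_c b_f) = 1843800/(0.85 × 29.8 × 640) = 113.74 mm.
a = 113.74 > h_f = 90 mm: the block extends into the web. Split into flange-overhang and web parts.
C_f = 0.85 f'_c (b_f − b_w) h_f = 0.85 × 29.8 × (640 − 315) × 90 = 740903 N.
Remaining web compression depth: a_w = (T − C_f)/(0.85 f'_c b_w) = (1843800 − 740903)/(0.85 × 29.8 × 315) = 138.23 mm.
M_n = C_f(d − h_f/2) + (T − C_f)(d − a_w/2) = 740903 × (565 − 45) + 1102897 × (565 − 69.115) = 385.27 + 546.91 = 932.18 × 10⁶ N·mm.
M_n = 932.18 kN·m.

M_n ≈ 932 kN·m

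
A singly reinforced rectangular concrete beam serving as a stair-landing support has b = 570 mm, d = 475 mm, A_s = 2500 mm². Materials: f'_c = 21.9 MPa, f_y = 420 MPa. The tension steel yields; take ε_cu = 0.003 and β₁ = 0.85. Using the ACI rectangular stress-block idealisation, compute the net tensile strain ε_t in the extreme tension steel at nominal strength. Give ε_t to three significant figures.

ε_t ≈ 0.00924

a = A_s f_y/(0.85 f'_c b) = 98.96 mm.
β₁ = 0.85, so c = a/β₁ = 98.96/0.85 = 116.42 mm.
From the linear strain diagram with ε_cu = 0.003: ε_t = 0.003 (d − c)/c = 0.003 × (475 − 116.42)/116.42 = 0.00924.
Since ε_t ≥ 0.005, the section is tension-controlled.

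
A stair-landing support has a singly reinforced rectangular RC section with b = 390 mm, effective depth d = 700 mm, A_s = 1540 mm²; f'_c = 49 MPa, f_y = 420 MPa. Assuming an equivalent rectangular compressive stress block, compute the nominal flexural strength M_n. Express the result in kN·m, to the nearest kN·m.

T = A_s f_y = 1540 × 420 = 646800 N = 646.8 kN.
From C = T: a = T/(0.85 f'_c b) = 646800/(0.85 × 49 × 390) = 39.82 mm.
M_n = T(d − a/2) = 646.8 kN × (700 − 19.91) mm = 439.88 kN·m.

M_n ≈ 440 kN·m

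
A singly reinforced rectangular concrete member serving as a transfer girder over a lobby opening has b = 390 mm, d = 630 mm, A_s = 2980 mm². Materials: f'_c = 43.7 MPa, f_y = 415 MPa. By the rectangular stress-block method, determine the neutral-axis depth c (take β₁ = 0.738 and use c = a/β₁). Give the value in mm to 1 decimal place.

c ≈ 115.7 mm

T = A_s f_y = 2980 × 415 = 1236700 N = 1236.7 kN.
Setting C = 0.85 f'_c a b equal to T: a = 1236700/(0.85 × 43.7 × 390) = 85.369 mm.
With β₁ = 0.738, c = a/β₁ = 85.369/0.738 = 115.7 mm.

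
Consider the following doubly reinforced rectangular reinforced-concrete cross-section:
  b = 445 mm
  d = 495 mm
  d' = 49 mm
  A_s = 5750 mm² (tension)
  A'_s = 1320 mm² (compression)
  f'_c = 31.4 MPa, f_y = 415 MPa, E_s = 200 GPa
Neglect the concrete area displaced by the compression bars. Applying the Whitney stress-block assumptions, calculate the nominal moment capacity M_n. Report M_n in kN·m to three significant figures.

Assume both tension and compression steel yield.
Net tension couple steel: A_s − A'_s = 4430 mm².
a = (A_s − A'_s) f_y / (0.85 f'_c b) = 1838450/(0.85 × 31.4 × 445) = 154.79 mm.
c = a/β₁ = 154.79/0.826 = 187.40 mm; ε'_s = 0.003(c − d')/c = 0.0022 ≥ f_y/E_s = 0.0021, so compression steel does yield.
M_n = (A_s − A'_s) f_y (d − a/2) + A'_s f_y (d − d') = [1838450 × (495 − 77.395) + 547800 × (495 − 49)] × 10⁻⁶ = 767.75 + 244.32 = 1012.07 kN·m.

M_n ≈ 1010 kN·m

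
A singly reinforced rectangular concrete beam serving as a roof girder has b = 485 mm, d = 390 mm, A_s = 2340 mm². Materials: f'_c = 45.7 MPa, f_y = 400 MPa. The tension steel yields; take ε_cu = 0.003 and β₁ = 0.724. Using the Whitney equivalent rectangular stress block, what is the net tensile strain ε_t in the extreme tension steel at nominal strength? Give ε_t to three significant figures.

a = A_s f_y/(0.85 f'_c b) = 49.68 mm.
β₁ = 0.724, so c = a/β₁ = 49.68/0.724 = 68.62 mm.
From the linear strain diagram with ε_cu = 0.003: ε_t = 0.003 (d − c)/c = 0.003 × (390 − 68.62)/68.62 = 0.0141.
Since ε_t ≥ 0.005, the section is tension-controlled.

ε_t ≈ 0.0141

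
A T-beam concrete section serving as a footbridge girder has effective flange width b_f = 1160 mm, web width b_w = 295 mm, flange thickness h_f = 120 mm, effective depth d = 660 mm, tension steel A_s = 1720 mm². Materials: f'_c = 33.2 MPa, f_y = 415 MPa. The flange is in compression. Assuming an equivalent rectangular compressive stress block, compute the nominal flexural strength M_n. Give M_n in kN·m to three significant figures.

M_n ≈ 463 kN·m

Tension: T = A_s f_y = 1720 × 415 = 713800 N.
Try a within the flange: a = T/(0.85 f'_c b_f) = 713800/(0.85 × 33.2 × 1160) = 21.81 mm.
Since a = 21.81 ≤ h_f = 120 mm, the stress block lies entirely in the flange; analyse as a rectangular beam of width b_f.
M_n = T(d − a/2) = 713800 × (660 − 10.905) = 463.32 × 10⁶ N·mm.
M_n = 463.32 kN·m.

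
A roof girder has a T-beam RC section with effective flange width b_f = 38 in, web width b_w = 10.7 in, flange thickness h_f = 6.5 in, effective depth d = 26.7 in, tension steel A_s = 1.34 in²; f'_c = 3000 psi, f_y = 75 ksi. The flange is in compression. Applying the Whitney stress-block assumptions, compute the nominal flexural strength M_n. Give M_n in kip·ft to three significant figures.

M_n ≈ 219 kip·ft

Tension: T = A_s f_y = 1.34 × 75 = 100.5 kips.
Try a within the flange: a = T/(0.85 f'_c b_f) = 100.5/(0.85 × 3 × 38) = 1.037 in.
Since a = 1.037 ≤ h_f = 6.5 in, the stress block lies entirely in the flange; analyse as a rectangular beam of width b_f.
M_n = T(d − a/2) = 100.5 × (26.7 − 0.5185) = 2631.2 kip·in.
M_n = 2631.2/12 = 219.27 kip·ft.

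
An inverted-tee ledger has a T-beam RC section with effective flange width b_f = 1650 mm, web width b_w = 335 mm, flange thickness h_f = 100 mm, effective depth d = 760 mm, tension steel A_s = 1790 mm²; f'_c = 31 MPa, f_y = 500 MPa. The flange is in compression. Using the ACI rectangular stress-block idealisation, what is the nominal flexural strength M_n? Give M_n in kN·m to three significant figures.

Tension: T = A_s f_y = 1790 × 500 = 895000 N.
Try a within the flange: a = T/(0.85 f'_c b_f) = 895000/(0.85 × 31 × 1650) = 20.59 mm.
Since a = 20.59 ≤ h_f = 100 mm, the stress block lies entirely in the flange; analyse as a rectangular beam of width b_f.
M_n = T(d − a/2) = 895000 × (760 − 10.295) = 670.99 × 10⁶ N·mm.
M_n = 670.99 kN·m.

M_n ≈ 671 kN·m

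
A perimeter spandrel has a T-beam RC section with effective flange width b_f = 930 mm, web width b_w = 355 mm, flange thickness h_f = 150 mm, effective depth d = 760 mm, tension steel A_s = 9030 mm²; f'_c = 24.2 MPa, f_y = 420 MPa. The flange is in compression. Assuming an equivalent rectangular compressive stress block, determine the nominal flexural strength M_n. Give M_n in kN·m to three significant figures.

M_n ≈ 2470 kN·m

Tension: T = A_s f_y = 9030 × 420 = 3792600 N.
Try a within the flange: a = T/(0.85 f'_c b_f) = 3792600/(0.85 × 24.2 × 930) = 198.25 mm.
a = 198.25 > h_f = 150 mm: the block extends into the web. Split into flange-overhang and web parts.
C_f = 0.85 f'_c (b_f − b_w) h_f = 0.85 × 24.2 × (930 − 355) × 150 = 1774163 N.
Remaining web compression depth: a_w = (T − C_f)/(0.85 f'_c b_w) = (3792600 − 1774163)/(0.85 × 24.2 × 355) = 276.41 mm.
M_n = C_f(d − h_f/2) + (T − C_f)(d − a_w/2) = 1774163 × (760 − 75) + 2018437 × (760 − 138.205) = 1215.30 + 1255.05 = 2470.35 × 10⁶ N·mm.
M_n = 2470.35 kN·m.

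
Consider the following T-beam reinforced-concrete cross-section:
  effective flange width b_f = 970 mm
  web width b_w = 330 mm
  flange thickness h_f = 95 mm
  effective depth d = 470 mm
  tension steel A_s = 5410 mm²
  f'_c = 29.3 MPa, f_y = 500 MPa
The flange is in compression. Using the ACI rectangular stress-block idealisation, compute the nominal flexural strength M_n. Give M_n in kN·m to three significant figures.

M_n ≈ 1110 kN·m

Tension: T = A_s f_y = 5410 × 500 = 2705000 N.
Try a within the flange: a = T/(0.85 f'_c b_f) = 2705000/(0.85 × 29.3 × 970) = 111.97 mm.
a = 111.97 > h_f = 95 mm: the block extends into the web. Split into flange-overhang and web parts.
C_f = 0.85 f'_c (b_f − b_w) h_f = 0.85 × 29.3 × (970 − 330) × 95 = 1514224 N.
Remaining web compression depth: a_w = (T − C_f)/(0.85 f'_c b_w) = (2705000 − 1514224)/(0.85 × 29.3 × 330) = 144.89 mm.
M_n = C_f(d − h_f/2) + (T − C_f)(d − a_w/2) = 1514224 × (470 − 47.5) + 1190776 × (470 − 72.445) = 639.76 + 473.40 = 1113.16 × 10⁶ N·mm.
M_n = 1113.16 kN·m.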